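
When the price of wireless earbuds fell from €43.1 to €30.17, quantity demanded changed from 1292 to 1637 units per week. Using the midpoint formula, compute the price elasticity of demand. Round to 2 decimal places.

-0.67

%ΔQ = (1637 − 1292)/[(1292 + 1637)/2] = 345/1464.5 ≈ 0.2356.
%ΔP = (30.17 − 43.1)/[(43.1 + 30.17)/2] = -12.93/36.635 ≈ -0.3529.
Arc elasticity E = %ΔQ/%ΔP ≈ 0.2356/-0.3529 ≈ -0.67.
|E| < 1: demand is inelastic over this range.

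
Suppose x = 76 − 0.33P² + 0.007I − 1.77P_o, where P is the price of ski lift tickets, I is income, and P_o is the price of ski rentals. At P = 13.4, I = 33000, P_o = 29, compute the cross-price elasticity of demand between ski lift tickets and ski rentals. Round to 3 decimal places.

-0.261

x = 76 − 0.33(13.4)² + 0.007(33000) − 1.77(29) = 76 − 59.2548 + 231 − 51.33 = 196.4152.
∂x/∂P_o = −1.77, so E_xy = -1.77·(29/196.4152) ≈ -0.261.
E_xy < 0: the goods are complements.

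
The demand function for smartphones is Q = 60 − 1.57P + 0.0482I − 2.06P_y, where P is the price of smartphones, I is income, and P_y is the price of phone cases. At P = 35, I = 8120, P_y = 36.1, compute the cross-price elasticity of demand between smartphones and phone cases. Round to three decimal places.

-0.231

Q = 60 − 1.57(35) + 0.0482(8120) − 2.06(36.1) = 60 − 54.95 + 391.384 − 74.366 = 322.068.
∂Q/∂P_y = −2.06, so E_xy = -2.06·(36.1/322.068) ≈ -0.231.
E_xy < 0: the goods are complements.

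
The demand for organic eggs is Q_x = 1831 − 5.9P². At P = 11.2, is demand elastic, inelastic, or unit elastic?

elastic

At P = 11.2, Q_x = 1090.904.
dQ_x/dP = −2·5.9·P = −132.16.
Point elasticity E = (dQ_x/dP)·(P/Q_x) = -132.16 × 11.2/1090.904 ≈ -1.357.
|E| ≈ 1.357 > 1, so demand is elastic.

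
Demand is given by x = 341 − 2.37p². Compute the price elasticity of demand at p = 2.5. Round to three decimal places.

At p = 2.5, x = 326.1875.
dx/dp = −2·2.37·p = −11.85.
Point elasticity E = (dx/dp)·(p/x) = -11.85 × 2.5/326.1875 ≈ -0.091.
|E| < 1, so demand is inelastic at this price.

-0.091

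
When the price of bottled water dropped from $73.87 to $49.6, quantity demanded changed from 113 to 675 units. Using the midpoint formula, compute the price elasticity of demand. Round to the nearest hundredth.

%Δq = (675 − 113)/[(113 + 675)/2] = 562/394 ≈ 1.4264.
%ΔP = (49.6 − 73.87)/[(73.87 + 49.6)/2] = -24.27/61.735 ≈ -0.3931.
Arc elasticity E = %Δq/%ΔP ≈ 1.4264/-0.3931 ≈ -3.63.
|E| > 1: demand is elastic over this range.

-3.63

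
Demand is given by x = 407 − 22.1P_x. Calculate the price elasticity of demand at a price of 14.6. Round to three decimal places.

At P_x = 14.6, x = 84.34.
dx/dP_x = −22.1.
Point elasticity E = (dx/dP_x)·(P_x/x) = -22.1 × 14.6/84.34 ≈ -3.826.
|E| > 1, so demand is elastic at this price.

-3.826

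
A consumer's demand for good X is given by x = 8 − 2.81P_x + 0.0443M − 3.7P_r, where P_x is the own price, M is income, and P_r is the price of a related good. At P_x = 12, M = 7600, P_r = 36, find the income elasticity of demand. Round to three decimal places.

1.894

First evaluate x: 8 − 2.81(12) + 0.0443(7600) − 3.7(36) = 8 − 33.72 + 336.68 − 133.2 = 177.76.
∂x/∂M = +0.0443, so E_I = 0.0443·(7600/177.76) ≈ 1.894.
E_I > 1: normal good (luxury).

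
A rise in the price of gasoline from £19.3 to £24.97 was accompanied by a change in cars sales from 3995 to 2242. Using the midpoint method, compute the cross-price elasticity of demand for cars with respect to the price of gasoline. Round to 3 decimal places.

%ΔQ_x = (2242 − 3995)/[(3995+2242)/2] = -1753/3118.5 ≈ -0.5621.
%ΔP_y = (24.97 − 19.3)/[(19.3+24.97)/2] ≈ 0.2562.
E_xy = -0.5621/0.2562 ≈ -2.194.
E_xy < 0, so cars and gasoline are complements.

-2.194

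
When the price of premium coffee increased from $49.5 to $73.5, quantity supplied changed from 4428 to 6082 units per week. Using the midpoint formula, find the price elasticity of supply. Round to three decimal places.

%ΔQ = (6082 − 4428)/[(4428 + 6082)/2] = 1654/5255 ≈ 0.3147.
%ΔP = (73.5 − 49.5)/[(49.5 + 73.5)/2] = 24/61.5 ≈ 0.3902.
Arc elasticity E = %ΔQ/%ΔP ≈ 0.3147/0.3902 ≈ 0.807.
|E| < 1: supply is inelastic over this range.

0.807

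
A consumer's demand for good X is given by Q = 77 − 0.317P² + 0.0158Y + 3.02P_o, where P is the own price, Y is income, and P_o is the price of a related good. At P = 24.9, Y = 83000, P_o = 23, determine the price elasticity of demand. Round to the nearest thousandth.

-0.312

Q = 77 − 0.317(24.9)² + 0.0158(83000) + 3.02(23) = 77 − 196.5432 + 1311.4 + 69.46 = 1261.3168.
∂Q/∂P = −2·0.317·P = -15.7866, so E_p = -15.7866·(24.9/1261.3168) ≈ -0.312.
|E_p| < 1: demand is inelastic.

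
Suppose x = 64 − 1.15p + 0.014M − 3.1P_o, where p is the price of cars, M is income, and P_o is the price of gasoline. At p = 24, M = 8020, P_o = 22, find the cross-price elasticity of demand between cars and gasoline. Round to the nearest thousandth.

-0.847

Substituting, x = 64 − 1.15(24) + 0.014(8020) − 3.1(22) = 64 − 27.6 + 112.28 − 68.2 = 80.48.
∂x/∂P_o = −3.1, so E_xy = -3.1·(22/80.48) ≈ -0.847.
E_xy < 0: the goods are complements.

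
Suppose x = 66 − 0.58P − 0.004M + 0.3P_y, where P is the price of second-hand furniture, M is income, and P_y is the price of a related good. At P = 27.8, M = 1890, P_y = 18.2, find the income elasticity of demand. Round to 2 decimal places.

-0.16

At the given point, x = 66 − 0.58(27.8) − 0.004(1890) + 0.3(18.2) = 66 − 16.124 − 7.56 + 5.46 = 47.776.
∂x/∂M = −0.004, so E_I = -0.004·(1890/47.776) ≈ -0.16.
E_I < 0: inferior good.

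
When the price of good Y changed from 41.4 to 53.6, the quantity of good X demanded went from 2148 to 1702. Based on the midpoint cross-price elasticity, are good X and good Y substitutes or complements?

%ΔQ_x = (1702 − 2148)/[(2148+1702)/2] = -446/1925 ≈ -0.2317.
%ΔP_y = (53.6 − 41.4)/[(41.4+53.6)/2] ≈ 0.2568.
E_xy = -0.2317/0.2568 ≈ -0.902.
E_xy < 0, so the goods are complements.

complements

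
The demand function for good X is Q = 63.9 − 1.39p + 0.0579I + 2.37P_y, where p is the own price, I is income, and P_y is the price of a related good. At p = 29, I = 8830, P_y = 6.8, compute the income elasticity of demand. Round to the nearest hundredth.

0.93

Evaluating quantity at (p, I, P_y) gives Q = 63.9 − 1.39(29) + 0.0579(8830) + 2.37(6.8) = 63.9 − 40.31 + 511.257 + 16.116 = 550.963.
∂Q/∂I = +0.0579, so E_I = 0.0579·(8830/550.963) ≈ 0.93.
E_I ∈ (0,1): normal good (necessity).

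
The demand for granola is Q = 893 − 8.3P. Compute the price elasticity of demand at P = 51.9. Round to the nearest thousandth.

At P = 51.9, Q = 462.23.
dQ/dP = −8.3.
Point elasticity E = (dQ/dP)·(P/Q) = -8.3 × 51.9/462.23 ≈ -0.932.
|E| < 1, so demand is inelastic at this price.

-0.932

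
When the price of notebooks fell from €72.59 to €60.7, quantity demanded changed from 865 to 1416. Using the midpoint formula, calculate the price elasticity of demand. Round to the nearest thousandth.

-2.708

%ΔQ = (1416 − 865)/[(865 + 1416)/2] = 551/1140.5 ≈ 0.4831.
%Δp = (60.7 − 72.59)/[(72.59 + 60.7)/2] = -11.89/66.645 ≈ -0.1784.
Arc elasticity E = %ΔQ/%Δp ≈ 0.4831/-0.1784 ≈ -2.708.
|E| > 1: demand is elastic over this range.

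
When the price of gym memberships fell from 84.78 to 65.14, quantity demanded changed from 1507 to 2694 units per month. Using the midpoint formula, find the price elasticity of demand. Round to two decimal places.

-2.16

%ΔQ = (2694 − 1507)/[(1507 + 2694)/2] = 1187/2100.5 ≈ 0.5651.
%ΔP = (65.14 − 84.78)/[(84.78 + 65.14)/2] = -19.64/74.96 ≈ -0.2620.
Arc elasticity E = %ΔQ/%ΔP ≈ 0.5651/-0.2620 ≈ -2.16.
|E| > 1: demand is elastic over this range.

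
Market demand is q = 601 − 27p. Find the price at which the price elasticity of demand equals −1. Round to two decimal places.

11.13

For linear demand q = a − bp, E = −bp/(a − bp). |E| = 1 ⇒ bp = a − bp ⇒ p = a/(2b).
p = 601/(2·27) ≈ 11.13.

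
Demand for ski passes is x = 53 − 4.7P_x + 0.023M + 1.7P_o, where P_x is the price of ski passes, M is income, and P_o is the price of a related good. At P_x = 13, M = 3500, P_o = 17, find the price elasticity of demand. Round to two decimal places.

-0.60

x = 53 − 4.7(13) + 0.023(3500) + 1.7(17) = 53 − 61.1 + 80.5 + 28.9 = 101.3.
∂x/∂P_x = −4.7, so E_p = (−4.7)·(13/101.3) ≈ -0.60.
|E_p| < 1: demand is inelastic.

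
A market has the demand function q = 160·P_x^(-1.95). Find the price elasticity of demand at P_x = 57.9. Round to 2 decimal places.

For a Cobb–Douglas (constant-elasticity) form q = A·P_x^α·…, the elasticity with respect to P_x equals the exponent α at every point.
Here the exponent on P_x is -1.95, so the price elasticity of demand is -1.95.

-1.95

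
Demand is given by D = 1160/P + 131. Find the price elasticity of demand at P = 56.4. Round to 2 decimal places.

-0.14

At P = 56.4, D = 151.5674.
dD/dP = −1160/P² = −0.3647.
Point elasticity E = (dD/dP)·(P/D) = -0.3647 × 56.4/151.5674 ≈ -0.14.
|E| < 1, so demand is inelastic at this price.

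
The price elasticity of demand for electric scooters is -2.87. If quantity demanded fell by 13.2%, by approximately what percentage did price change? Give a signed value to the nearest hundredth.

4.60

%ΔQ ≈ E × %ΔP ⇒ %ΔP = %ΔQ / E = (-13.2%)/(-2.87) ≈ 4.60%.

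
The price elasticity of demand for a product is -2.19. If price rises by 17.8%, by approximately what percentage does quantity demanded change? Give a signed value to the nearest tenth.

%ΔQ ≈ E × %ΔP = (-2.19) × (17.8%) ≈ -39.0%.

-39.0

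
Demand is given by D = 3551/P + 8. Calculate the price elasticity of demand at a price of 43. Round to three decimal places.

At P = 43, D = 90.5814.
dD/dP = −3551/P² = −1.9205.
Point elasticity E = (dD/dP)·(P/D) = -1.9205 × 43/90.5814 ≈ -0.912.
|E| < 1, so demand is inelastic at this price.

-0.912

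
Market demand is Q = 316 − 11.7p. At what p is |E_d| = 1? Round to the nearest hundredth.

13.50

For linear demand Q = a − bp, E = −bp/(a − bp). |E| = 1 ⇒ bp = a − bp ⇒ p = a/(2b).
p = 316/(2·11.7) ≈ 13.50.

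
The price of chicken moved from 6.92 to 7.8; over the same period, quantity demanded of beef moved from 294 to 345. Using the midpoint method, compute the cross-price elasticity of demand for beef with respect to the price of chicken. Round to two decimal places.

1.34

%ΔQ_x = (345 − 294)/[(294+345)/2] = 51/319.5 ≈ 0.1596.
%ΔP_y = (7.8 − 6.92)/[(6.92+7.8)/2] ≈ 0.1196.
E_xy = 0.1596/0.1196 ≈ 1.34.
E_xy > 0, so beef and chicken are substitutes.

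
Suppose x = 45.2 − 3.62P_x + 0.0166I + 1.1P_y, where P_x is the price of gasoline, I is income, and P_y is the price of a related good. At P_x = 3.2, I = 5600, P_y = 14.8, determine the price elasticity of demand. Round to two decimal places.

Evaluating quantity at (P_x, I, P_y) gives x = 45.2 − 3.62(3.2) + 0.0166(5600) + 1.1(14.8) = 45.2 − 11.584 + 92.96 + 16.28 = 142.856.
∂x/∂P_x = −3.62, so E_p = (−3.62)·(3.2/142.856) ≈ -0.08.
|E_p| < 1: demand is inelastic.

-0.08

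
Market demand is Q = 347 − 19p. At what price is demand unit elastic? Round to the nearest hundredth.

9.13

For linear demand Q = a − bp, E = −bp/(a − bp). |E| = 1 ⇒ bp = a − bp ⇒ p = a/(2b).
p = 347/(2·19) ≈ 9.13.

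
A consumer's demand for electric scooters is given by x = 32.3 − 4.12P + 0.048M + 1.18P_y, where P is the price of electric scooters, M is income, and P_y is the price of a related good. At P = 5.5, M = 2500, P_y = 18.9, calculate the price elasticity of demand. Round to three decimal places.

At the given point, x = 32.3 − 4.12(5.5) + 0.048(2500) + 1.18(18.9) = 32.3 − 22.66 + 120 + 22.302 = 151.942.
∂x/∂P = −4.12, so E_p = (−4.12)·(5.5/151.942) ≈ -0.149.
|E_p| < 1: demand is inelastic.

-0.149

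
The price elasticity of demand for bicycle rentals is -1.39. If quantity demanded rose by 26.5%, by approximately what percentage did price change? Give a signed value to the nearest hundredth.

-19.06

%ΔQ ≈ E × %ΔP ⇒ %ΔP = %ΔQ / E = (26.5%)/(-1.39) ≈ -19.06%.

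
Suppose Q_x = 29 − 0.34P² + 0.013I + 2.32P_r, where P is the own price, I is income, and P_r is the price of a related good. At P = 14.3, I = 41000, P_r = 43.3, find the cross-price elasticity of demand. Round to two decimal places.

Substituting, Q_x = 29 − 0.34(14.3)² + 0.013(41000) + 2.32(43.3) = 29 − 69.5266 + 533 + 100.456 = 592.9294.
∂Q_x/∂P_r = +2.32, so E_xy = 2.32·(43.3/592.9294) ≈ 0.17.
E_xy > 0: the goods are substitutes.

0.17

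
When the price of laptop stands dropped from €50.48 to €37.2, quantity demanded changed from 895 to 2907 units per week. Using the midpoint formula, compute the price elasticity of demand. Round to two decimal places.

%Δq = (2907 − 895)/[(895 + 2907)/2] = 2012/1901 ≈ 1.0584.
%ΔP = (37.2 − 50.48)/[(50.48 + 37.2)/2] = -13.28/43.84 ≈ -0.3029.
Arc elasticity E = %Δq/%ΔP ≈ 1.0584/-0.3029 ≈ -3.49.
|E| > 1: demand is elastic over this range.

-3.49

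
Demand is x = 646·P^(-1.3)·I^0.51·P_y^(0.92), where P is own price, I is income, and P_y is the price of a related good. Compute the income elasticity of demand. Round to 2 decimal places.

For a Cobb–Douglas (constant-elasticity) form x = A·I^α·…, the elasticity with respect to I equals the exponent α at every point.
Here the exponent on I is 0.51, so the income elasticity of demand is 0.51.

0.51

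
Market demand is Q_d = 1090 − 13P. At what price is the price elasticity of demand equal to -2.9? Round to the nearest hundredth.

Set −bP/(a − bP) = −2.9 ⇒ bP = 2.9(a − bP) ⇒ bP(1+2.9) = 2.9·a.
P = 2.9·1090/(13·3.9) ≈ 62.35.

62.35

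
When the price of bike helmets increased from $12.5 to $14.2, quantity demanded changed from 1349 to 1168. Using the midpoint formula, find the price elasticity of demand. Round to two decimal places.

-1.13

%Δq = (1168 − 1349)/[(1349 + 1168)/2] = -181/1258.5 ≈ -0.1438.
%ΔP = (14.2 − 12.5)/[(12.5 + 14.2)/2] = 1.7/13.35 ≈ 0.1273.
Arc elasticity E = %Δq/%ΔP ≈ -0.1438/0.1273 ≈ -1.13.
|E| > 1: demand is elastic over this range.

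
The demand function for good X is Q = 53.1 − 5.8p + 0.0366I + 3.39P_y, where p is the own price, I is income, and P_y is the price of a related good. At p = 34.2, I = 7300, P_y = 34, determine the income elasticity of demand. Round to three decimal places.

1.126

At the given point, Q = 53.1 − 5.8(34.2) + 0.0366(7300) + 3.39(34) = 53.1 − 198.36 + 267.18 + 115.26 = 237.18.
∂Q/∂I = +0.0366, so E_I = 0.0366·(7300/237.18) ≈ 1.126.
E_I > 1: normal good (luxury).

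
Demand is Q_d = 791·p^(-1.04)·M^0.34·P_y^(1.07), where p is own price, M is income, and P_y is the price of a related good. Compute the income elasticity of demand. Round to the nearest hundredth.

For a Cobb–Douglas (constant-elasticity) form Q_d = A·M^α·…, the elasticity with respect to M equals the exponent α at every point.
Here the exponent on M is 0.34, so the income elasticity of demand is 0.34.

0.34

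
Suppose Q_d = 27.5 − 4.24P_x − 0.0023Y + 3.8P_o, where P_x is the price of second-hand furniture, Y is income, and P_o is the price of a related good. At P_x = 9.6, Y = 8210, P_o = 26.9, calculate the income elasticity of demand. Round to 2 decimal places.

-0.27

Q_d = 27.5 − 4.24(9.6) − 0.0023(8210) + 3.8(26.9) = 27.5 − 40.704 − 18.883 + 102.22 = 70.133.
∂Q_d/∂Y = −0.0023, so E_I = -0.0023·(8210/70.133) ≈ -0.27.
E_I < 0: inferior good.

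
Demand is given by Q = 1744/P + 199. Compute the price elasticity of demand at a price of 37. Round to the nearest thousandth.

At P = 37, Q = 246.1351.
dQ/dP = −1744/P² = −1.2739.
Point elasticity E = (dQ/dP)·(P/Q) = -1.2739 × 37/246.1351 ≈ -0.192.
|E| < 1, so demand is inelastic at this price.

-0.192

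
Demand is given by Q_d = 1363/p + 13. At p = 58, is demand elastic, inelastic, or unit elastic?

At p = 58, Q_d = 36.5.
dQ_d/dp = −1363/p² = −0.4052.
Point elasticity E = (dQ_d/dp)·(p/Q_d) = -0.4052 × 58/36.5 ≈ -0.644.
|E| ≈ 0.644 < 1, so demand is inelastic.

inelastic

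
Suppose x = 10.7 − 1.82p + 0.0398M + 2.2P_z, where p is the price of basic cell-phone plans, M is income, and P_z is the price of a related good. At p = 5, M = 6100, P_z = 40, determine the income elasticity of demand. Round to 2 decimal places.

0.73

First evaluate x: 10.7 − 1.82(5) + 0.0398(6100) + 2.2(40) = 10.7 − 9.1 + 242.78 + 88 = 332.38.
∂x/∂M = +0.0398, so E_I = 0.0398·(6100/332.38) ≈ 0.73.
E_I ∈ (0,1): normal good (necessity).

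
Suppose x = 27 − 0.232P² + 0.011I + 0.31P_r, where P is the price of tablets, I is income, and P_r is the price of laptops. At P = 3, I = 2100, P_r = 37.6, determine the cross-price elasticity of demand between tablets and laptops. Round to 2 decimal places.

x = 27 − 0.232(3)² + 0.011(2100) + 0.31(37.6) = 27 − 2.088 + 23.1 + 11.656 = 59.668.
∂x/∂P_r = +0.31, so E_xy = 0.31·(37.6/59.668) ≈ 0.20.
E_xy > 0: the goods are substitutes.

0.20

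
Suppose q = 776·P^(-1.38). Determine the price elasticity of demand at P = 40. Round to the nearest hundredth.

-1.38

For a Cobb–Douglas (constant-elasticity) form q = A·P^α·…, the elasticity with respect to P equals the exponent α at every point.
Here the exponent on P is -1.38, so the price elasticity of demand is -1.38.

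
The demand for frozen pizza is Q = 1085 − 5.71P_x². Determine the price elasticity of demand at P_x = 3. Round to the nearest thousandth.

At P_x = 3, Q = 1033.61.
dQ/dP_x = −2·5.71·P_x = −34.26.
Point elasticity E = (dQ/dP_x)·(P_x/Q) = -34.26 × 3/1033.61 ≈ -0.099.
|E| < 1, so demand is inelastic at this price.

-0.099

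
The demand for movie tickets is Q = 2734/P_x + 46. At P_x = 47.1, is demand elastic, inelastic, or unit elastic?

At P_x = 47.1, Q = 104.0467.
dQ/dP_x = −2734/P_x² = −1.2324.
Point elasticity E = (dQ/dP_x)·(P_x/Q) = -1.2324 × 47.1/104.0467 ≈ -0.558.
|E| ≈ 0.558 < 1, so demand is inelastic.

inelastic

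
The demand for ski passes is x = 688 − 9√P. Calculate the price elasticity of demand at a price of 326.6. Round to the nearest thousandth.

At P = 326.6, x = 525.3513.
dx/dP = −9/(2√P) = −9/(2·18.0721).
Point elasticity E = (dx/dP)·(P/x) = -0.249 × 326.6/525.3513 ≈ -0.155.
|E| < 1, so demand is inelastic at this price.

-0.155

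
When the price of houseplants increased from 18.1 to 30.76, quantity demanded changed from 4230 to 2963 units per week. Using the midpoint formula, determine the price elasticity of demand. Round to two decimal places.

%Δq = (2963 − 4230)/[(4230 + 2963)/2] = -1267/3596.5 ≈ -0.3523.
%ΔP = (30.76 − 18.1)/[(18.1 + 30.76)/2] = 12.66/24.43 ≈ 0.5182.
Arc elasticity E = %Δq/%ΔP ≈ -0.3523/0.5182 ≈ -0.68.
|E| < 1: demand is inelastic over this range.

-0.68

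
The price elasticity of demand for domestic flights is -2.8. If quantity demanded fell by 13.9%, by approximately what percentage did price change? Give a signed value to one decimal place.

5.0

%ΔQ ≈ E × %ΔP ⇒ %ΔP = %ΔQ / E = (-13.9%)/(-2.8) ≈ 5.0%.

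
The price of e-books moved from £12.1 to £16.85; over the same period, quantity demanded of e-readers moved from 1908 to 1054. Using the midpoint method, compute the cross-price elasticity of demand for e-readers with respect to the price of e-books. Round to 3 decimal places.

-1.757

%ΔQ_x = (1054 − 1908)/[(1908+1054)/2] = -854/1481 ≈ -0.5766.
%ΔP_y = (16.85 − 12.1)/[(12.1+16.85)/2] ≈ 0.3282.
E_xy = -0.5766/0.3282 ≈ -1.757.
E_xy < 0, so e-readers and e-books are complements.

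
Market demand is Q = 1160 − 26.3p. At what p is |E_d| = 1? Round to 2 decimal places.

22.05

For linear demand Q = a − bp, E = −bp/(a − bp). |E| = 1 ⇒ bp = a − bp ⇒ p = a/(2b).
p = 1160/(2·26.3) ≈ 22.05.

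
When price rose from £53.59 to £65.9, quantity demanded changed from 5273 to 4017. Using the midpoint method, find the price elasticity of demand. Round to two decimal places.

%ΔQ = (4017 − 5273)/[(5273 + 4017)/2] = -1256/4645 ≈ -0.2704.
%ΔP = (65.9 − 53.59)/[(53.59 + 65.9)/2] = 12.31/59.745 ≈ 0.2060.
Arc elasticity E = %ΔQ/%ΔP ≈ -0.2704/0.2060 ≈ -1.31.
|E| > 1: demand is elastic over this range.

-1.31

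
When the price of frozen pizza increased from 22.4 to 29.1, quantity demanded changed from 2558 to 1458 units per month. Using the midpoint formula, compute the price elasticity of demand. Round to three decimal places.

-2.105

%Δq = (1458 − 2558)/[(2558 + 1458)/2] = -1100/2008 ≈ -0.5478.
%ΔP = (29.1 − 22.4)/[(22.4 + 29.1)/2] = 6.7/25.75 ≈ 0.2602.
Arc elasticity E = %Δq/%ΔP ≈ -0.5478/0.2602 ≈ -2.105.
|E| > 1: demand is elastic over this range.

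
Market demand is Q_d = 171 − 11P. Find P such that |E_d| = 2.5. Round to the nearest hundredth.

Set −bP/(a − bP) = −2.5 ⇒ bP = 2.5(a − bP) ⇒ bP(1+2.5) = 2.5·a.
P = 2.5·171/(11·3.5) ≈ 11.10.

11.10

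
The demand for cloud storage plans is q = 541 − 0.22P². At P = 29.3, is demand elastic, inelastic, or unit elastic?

elastic

At P = 29.3, q = 352.1322.
dq/dP = −2·0.22·P = −12.892.
Point elasticity E = (dq/dP)·(P/q) = -12.892 × 29.3/352.1322 ≈ -1.073.
|E| ≈ 1.073 > 1, so demand is elastic.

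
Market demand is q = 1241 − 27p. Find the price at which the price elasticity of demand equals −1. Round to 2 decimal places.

22.98

For linear demand q = a − bp, E = −bp/(a − bp). |E| = 1 ⇒ bp = a − bp ⇒ p = a/(2b).
p = 1241/(2·27) ≈ 22.98.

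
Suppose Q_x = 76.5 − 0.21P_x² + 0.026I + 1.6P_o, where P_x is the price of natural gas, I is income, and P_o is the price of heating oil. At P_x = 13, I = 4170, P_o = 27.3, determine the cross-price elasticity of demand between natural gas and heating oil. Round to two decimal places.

At the given point, Q_x = 76.5 − 0.21(13)² + 0.026(4170) + 1.6(27.3) = 76.5 − 35.49 + 108.42 + 43.68 = 193.11.
∂Q_x/∂P_o = +1.6, so E_xy = 1.6·(27.3/193.11) ≈ 0.23.
E_xy > 0: the goods are substitutes.

0.23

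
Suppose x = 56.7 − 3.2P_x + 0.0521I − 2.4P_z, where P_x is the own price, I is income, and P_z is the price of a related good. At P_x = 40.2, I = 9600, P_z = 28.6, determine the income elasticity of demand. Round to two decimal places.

1.39

First evaluate x: 56.7 − 3.2(40.2) + 0.0521(9600) − 2.4(28.6) = 56.7 − 128.64 + 500.16 − 68.64 = 359.58.
∂x/∂I = +0.0521, so E_I = 0.0521·(9600/359.58) ≈ 1.39.
E_I > 1: normal good (luxury).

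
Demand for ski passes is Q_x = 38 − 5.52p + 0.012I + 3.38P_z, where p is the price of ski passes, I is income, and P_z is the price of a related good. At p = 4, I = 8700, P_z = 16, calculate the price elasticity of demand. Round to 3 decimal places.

At the given point, Q_x = 38 − 5.52(4) + 0.012(8700) + 3.38(16) = 38 − 22.08 + 104.4 + 54.08 = 174.4.
∂Q_x/∂p = −5.52, so E_p = (−5.52)·(4/174.4) ≈ -0.127.
|E_p| < 1: demand is inelastic.

-0.127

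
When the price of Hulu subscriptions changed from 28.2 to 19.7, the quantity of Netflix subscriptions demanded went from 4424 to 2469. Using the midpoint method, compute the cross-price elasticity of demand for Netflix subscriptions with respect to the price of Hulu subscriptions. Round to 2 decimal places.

1.60

%ΔQ_x = (2469 − 4424)/[(4424+2469)/2] = -1955/3446.5 ≈ -0.5672.
%ΔP_y = (19.7 − 28.2)/[(28.2+19.7)/2] ≈ -0.3549.
E_xy = -0.5672/-0.3549 ≈ 1.60.
E_xy > 0, so Netflix subscriptions and Hulu subscriptions are substitutes.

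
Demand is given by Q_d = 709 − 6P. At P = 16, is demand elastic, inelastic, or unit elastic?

inelastic

At P = 16, Q_d = 613.
dQ_d/dP = −6.
Point elasticity E = (dQ_d/dP)·(P/Q_d) = -6 × 16/613 ≈ -0.157.
|E| ≈ 0.157 < 1, so demand is inelastic.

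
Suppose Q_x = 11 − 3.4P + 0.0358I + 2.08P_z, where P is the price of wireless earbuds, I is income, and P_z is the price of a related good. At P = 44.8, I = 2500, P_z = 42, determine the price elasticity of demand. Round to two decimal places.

First evaluate Q_x: 11 − 3.4(44.8) + 0.0358(2500) + 2.08(42) = 11 − 152.32 + 89.5 + 87.36 = 35.54.
∂Q_x/∂P = −3.4, so E_p = (−3.4)·(44.8/35.54) ≈ -4.29.
|E_p| > 1: demand is elastic.

-4.29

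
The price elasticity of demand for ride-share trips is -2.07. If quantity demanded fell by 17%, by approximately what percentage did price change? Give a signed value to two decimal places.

8.21

%ΔQ ≈ E × %ΔP ⇒ %ΔP = %ΔQ / E = (-17%)/(-2.07) ≈ 8.21%.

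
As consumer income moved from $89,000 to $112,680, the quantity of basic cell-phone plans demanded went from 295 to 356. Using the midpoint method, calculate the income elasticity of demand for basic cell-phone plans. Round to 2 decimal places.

0.80

%ΔQ = (356 − 295)/[(295+356)/2] = 61/325.5 ≈ 0.1874.
%ΔI = (112,680 − 89,000)/[(89,000+112,680)/2] = 23680/100840 ≈ 0.2348.
E_I = %ΔQ/%ΔI ≈ 0.80.
E_I ∈ (0,1): normal good (necessity).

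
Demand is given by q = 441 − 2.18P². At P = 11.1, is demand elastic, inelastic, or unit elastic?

At P = 11.1, q = 172.4022.
dq/dP = −2·2.18·P = −48.396.
Point elasticity E = (dq/dP)·(P/q) = -48.396 × 11.1/172.4022 ≈ -3.116.
|E| ≈ 3.116 > 1, so demand is elastic.

elastic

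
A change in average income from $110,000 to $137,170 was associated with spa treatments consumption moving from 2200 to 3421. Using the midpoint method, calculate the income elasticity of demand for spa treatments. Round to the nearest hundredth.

%ΔQ = (3421 − 2200)/[(2200+3421)/2] = 1221/2810.5 ≈ 0.4344.
%ΔI = (137,170 − 110,000)/[(110,000+137,170)/2] = 27170/123585 ≈ 0.2198.
E_I = %ΔQ/%ΔI ≈ 1.98.
E_I > 1: normal good (luxury).

1.98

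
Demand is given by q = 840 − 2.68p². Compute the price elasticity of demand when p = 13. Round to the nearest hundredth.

At p = 13, q = 387.08.
dq/dp = −2·2.68·p = −69.68.
Point elasticity E = (dq/dp)·(p/q) = -69.68 × 13/387.08 ≈ -2.34.
|E| > 1, so demand is elastic at this price.

-2.34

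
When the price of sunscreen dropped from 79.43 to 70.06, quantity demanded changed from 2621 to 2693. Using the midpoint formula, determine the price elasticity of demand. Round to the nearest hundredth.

%Δq = (2693 − 2621)/[(2621 + 2693)/2] = 72/2657 ≈ 0.0271.
%ΔP = (70.06 − 79.43)/[(79.43 + 70.06)/2] = -9.37/74.745 ≈ -0.1254.
Arc elasticity E = %Δq/%ΔP ≈ 0.0271/-0.1254 ≈ -0.22.
|E| < 1: demand is inelastic over this range.

-0.22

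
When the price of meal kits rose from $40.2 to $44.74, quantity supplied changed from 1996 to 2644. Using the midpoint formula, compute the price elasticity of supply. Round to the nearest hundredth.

%ΔQ = (2644 − 1996)/[(1996 + 2644)/2] = 648/2320 ≈ 0.2793.
%ΔP = (44.74 − 40.2)/[(40.2 + 44.74)/2] = 4.54/42.47 ≈ 0.1069.
Arc elasticity E = %ΔQ/%ΔP ≈ 0.2793/0.1069 ≈ 2.61.
|E| > 1: supply is elastic over this range.

2.61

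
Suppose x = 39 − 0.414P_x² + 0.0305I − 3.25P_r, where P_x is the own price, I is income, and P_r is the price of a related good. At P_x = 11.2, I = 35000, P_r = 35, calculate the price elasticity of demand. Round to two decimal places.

-0.11

x = 39 − 0.414(11.2)² + 0.0305(35000) − 3.25(35) = 39 − 51.9322 + 1067.5 − 113.75 = 940.8178.
∂x/∂P_x = −2·0.414·P_x = -9.2736, so E_p = -9.2736·(11.2/940.8178) ≈ -0.11.
|E_p| < 1: demand is inelastic.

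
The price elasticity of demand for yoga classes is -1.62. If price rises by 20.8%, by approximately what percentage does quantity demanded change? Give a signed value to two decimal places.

%ΔQ ≈ E × %ΔP = (-1.62) × (20.8%) ≈ -33.70%.

-33.70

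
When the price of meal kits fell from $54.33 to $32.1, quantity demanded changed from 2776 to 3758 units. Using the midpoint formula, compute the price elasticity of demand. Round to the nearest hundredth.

%ΔQ = (3758 − 2776)/[(2776 + 3758)/2] = 982/3267 ≈ 0.3006.
%ΔP = (32.1 − 54.33)/[(54.33 + 32.1)/2] = -22.23/43.215 ≈ -0.5144.
Arc elasticity E = %ΔQ/%ΔP ≈ 0.3006/-0.5144 ≈ -0.58.
|E| < 1: demand is inelastic over this range.

-0.58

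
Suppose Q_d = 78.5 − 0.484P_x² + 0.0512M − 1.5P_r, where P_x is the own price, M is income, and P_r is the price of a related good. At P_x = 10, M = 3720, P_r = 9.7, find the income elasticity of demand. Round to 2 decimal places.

0.92

Q_d = 78.5 − 0.484(10)² + 0.0512(3720) − 1.5(9.7) = 78.5 − 48.4 + 190.464 − 14.55 = 206.014.
∂Q_d/∂M = +0.0512, so E_I = 0.0512·(3720/206.014) ≈ 0.92.
E_I ∈ (0,1): normal good (necessity).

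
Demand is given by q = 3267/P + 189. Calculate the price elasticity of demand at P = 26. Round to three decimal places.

At P = 26, q = 314.6538.
dq/dP = −3267/P² = −4.8328.
Point elasticity E = (dq/dP)·(P/q) = -4.8328 × 26/314.6538 ≈ -0.399.
|E| < 1, so demand is inelastic at this price.

-0.399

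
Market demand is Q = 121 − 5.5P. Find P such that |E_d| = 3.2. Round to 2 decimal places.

Set −bP/(a − bP) = −3.2 ⇒ bP = 3.2(a − bP) ⇒ bP(1+3.2) = 3.2·a.
P = 3.2·121/(5.5·4.2) ≈ 16.76.

16.76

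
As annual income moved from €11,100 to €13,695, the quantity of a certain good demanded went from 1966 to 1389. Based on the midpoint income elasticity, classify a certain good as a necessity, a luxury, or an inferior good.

%ΔQ = (1389 − 1966)/[(1966+1389)/2] = -577/1677.5 ≈ -0.3440.
%ΔM = (13,695 − 11,100)/[(11,100+13,695)/2] = 2595/12397.5 ≈ 0.2093.
E_I = %ΔQ/%ΔM ≈ -1.643.
E_I < 0: inferior good.

inferior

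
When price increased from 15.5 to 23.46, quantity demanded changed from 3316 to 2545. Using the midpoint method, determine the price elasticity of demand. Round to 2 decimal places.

-0.64

%Δq = (2545 − 3316)/[(3316 + 2545)/2] = -771/2930.5 ≈ -0.2631.
%Δp = (23.46 − 15.5)/[(15.5 + 23.46)/2] = 7.96/19.48 ≈ 0.4086.
Arc elasticity E = %Δq/%Δp ≈ -0.2631/0.4086 ≈ -0.64.
|E| < 1: demand is inelastic over this range.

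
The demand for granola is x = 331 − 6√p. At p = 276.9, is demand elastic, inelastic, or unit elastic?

At p = 276.9, x = 231.1581.
dx/dp = −6/(2√p) = −6/(2·16.6403).
Point elasticity E = (dx/dp)·(p/x) = -0.1803 × 276.9/231.1581 ≈ -0.216.
|E| ≈ 0.216 < 1, so demand is inelastic.

inelastic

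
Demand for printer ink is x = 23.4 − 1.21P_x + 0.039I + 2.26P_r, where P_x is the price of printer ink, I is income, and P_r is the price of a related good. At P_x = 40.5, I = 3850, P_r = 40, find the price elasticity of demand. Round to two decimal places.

At the given point, x = 23.4 − 1.21(40.5) + 0.039(3850) + 2.26(40) = 23.4 − 49.005 + 150.15 + 90.4 = 214.945.
∂x/∂P_x = −1.21, so E_p = (−1.21)·(40.5/214.945) ≈ -0.23.
|E_p| < 1: demand is inelastic.

-0.23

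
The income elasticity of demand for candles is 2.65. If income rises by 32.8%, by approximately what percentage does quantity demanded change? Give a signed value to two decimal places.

%ΔQ ≈ E × %ΔI = (2.65) × (32.8%) = 86.92%.

86.92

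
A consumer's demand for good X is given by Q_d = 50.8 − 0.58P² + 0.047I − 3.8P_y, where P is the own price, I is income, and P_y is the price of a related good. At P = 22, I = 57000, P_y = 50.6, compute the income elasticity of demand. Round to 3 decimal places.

At the given point, Q_d = 50.8 − 0.58(22)² + 0.047(57000) − 3.8(50.6) = 50.8 − 280.72 + 2679 − 192.28 = 2256.8.
∂Q_d/∂I = +0.047, so E_I = 0.047·(57000/2256.8) ≈ 1.187.
E_I > 1: normal good (luxury).

1.187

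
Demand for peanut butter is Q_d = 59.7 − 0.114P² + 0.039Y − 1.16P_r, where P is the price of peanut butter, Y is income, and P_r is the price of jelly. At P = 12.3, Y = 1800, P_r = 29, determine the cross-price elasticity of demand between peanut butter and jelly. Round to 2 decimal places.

First evaluate Q_d: 59.7 − 0.114(12.3)² + 0.039(1800) − 1.16(29) = 59.7 − 17.2471 + 70.2 − 33.64 = 79.0129.
∂Q_d/∂P_r = −1.16, so E_xy = -1.16·(29/79.0129) ≈ -0.43.
E_xy < 0: the goods are complements.

-0.43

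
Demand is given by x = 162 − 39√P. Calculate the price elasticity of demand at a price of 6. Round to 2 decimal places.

At P = 6, x = 66.4699.
dx/dP = −39/(2√P) = −39/(2·2.4495).
Point elasticity E = (dx/dP)·(P/x) = -7.9608 × 6/66.4699 ≈ -0.72.
|E| < 1, so demand is inelastic at this price.

-0.72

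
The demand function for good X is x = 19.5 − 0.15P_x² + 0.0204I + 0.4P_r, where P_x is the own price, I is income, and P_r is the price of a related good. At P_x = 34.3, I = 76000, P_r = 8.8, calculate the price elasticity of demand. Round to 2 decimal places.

x = 19.5 − 0.15(34.3)² + 0.0204(76000) + 0.4(8.8) = 19.5 − 176.4735 + 1550.4 + 3.52 = 1396.9465.
∂x/∂P_x = −2·0.15·P_x = -10.29, so E_p = -10.29·(34.3/1396.9465) ≈ -0.25.
|E_p| < 1: demand is inelastic.

-0.25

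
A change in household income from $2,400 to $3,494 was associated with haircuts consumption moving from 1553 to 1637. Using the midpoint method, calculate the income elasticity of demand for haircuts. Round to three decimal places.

0.142

%ΔQ = (1637 − 1553)/[(1553+1637)/2] = 84/1595 ≈ 0.0527.
%ΔI = (3,494 − 2,400)/[(2,400+3,494)/2] = 1094/2947 ≈ 0.3712.
E_I = %ΔQ/%ΔI ≈ 0.142.
E_I ∈ (0,1): normal good (necessity).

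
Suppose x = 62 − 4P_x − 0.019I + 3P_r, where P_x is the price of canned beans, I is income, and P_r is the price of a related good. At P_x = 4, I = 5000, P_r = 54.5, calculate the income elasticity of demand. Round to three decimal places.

x = 62 − 4(4) − 0.019(5000) + 3(54.5) = 62 − 16 − 95 + 163.5 = 114.5.
∂x/∂I = −0.019, so E_I = -0.019·(5000/114.5) ≈ -0.830.
E_I < 0: inferior good.

-0.830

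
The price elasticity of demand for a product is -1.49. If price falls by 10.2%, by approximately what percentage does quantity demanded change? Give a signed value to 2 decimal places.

15.20

%ΔQ ≈ E × %ΔP = (-1.49) × (-10.2%) ≈ 15.20%.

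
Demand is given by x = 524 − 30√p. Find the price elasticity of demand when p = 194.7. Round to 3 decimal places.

At p = 194.7, x = 105.3952.
dx/dp = −30/(2√p) = −30/(2·13.9535).
Point elasticity E = (dx/dp)·(p/x) = -1.075 × 194.7/105.3952 ≈ -1.986.
|E| > 1, so demand is elastic at this price.

-1.986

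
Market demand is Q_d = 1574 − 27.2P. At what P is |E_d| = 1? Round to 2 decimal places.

For linear demand Q_d = a − bP, E = −bP/(a − bP). |E| = 1 ⇒ bP = a − bP ⇒ P = a/(2b).
P = 1574/(2·27.2) ≈ 28.93.

28.93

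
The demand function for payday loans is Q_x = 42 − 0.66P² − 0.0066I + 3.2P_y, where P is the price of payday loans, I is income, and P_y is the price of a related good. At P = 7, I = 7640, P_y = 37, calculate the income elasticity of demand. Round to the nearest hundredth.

Q_x = 42 − 0.66(7)² − 0.0066(7640) + 3.2(37) = 42 − 32.34 − 50.424 + 118.4 = 77.636.
∂Q_x/∂I = −0.0066, so E_I = -0.0066·(7640/77.636) ≈ -0.65.
E_I < 0: inferior good.

-0.65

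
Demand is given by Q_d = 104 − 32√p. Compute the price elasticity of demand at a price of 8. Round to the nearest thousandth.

At p = 8, Q_d = 13.4903.
dQ_d/dp = −32/(2√p) = −32/(2·2.8284).
Point elasticity E = (dQ_d/dp)·(p/Q_d) = -5.6569 × 8/13.4903 ≈ -3.355.
|E| > 1, so demand is elastic at this price.

-3.355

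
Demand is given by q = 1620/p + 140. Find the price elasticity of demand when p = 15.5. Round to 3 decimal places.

-0.427

At p = 15.5, q = 244.5161.
dq/dp = −1620/p² = −6.743.
Point elasticity E = (dq/dp)·(p/q) = -6.743 × 15.5/244.5161 ≈ -0.427.
|E| < 1, so demand is inelastic at this price.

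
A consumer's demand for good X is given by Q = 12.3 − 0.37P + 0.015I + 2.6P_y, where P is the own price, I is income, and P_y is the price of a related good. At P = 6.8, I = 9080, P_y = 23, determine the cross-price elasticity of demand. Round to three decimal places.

Q = 12.3 − 0.37(6.8) + 0.015(9080) + 2.6(23) = 12.3 − 2.516 + 136.2 + 59.8 = 205.784.
∂Q/∂P_y = +2.6, so E_xy = 2.6·(23/205.784) ≈ 0.291.
E_xy > 0: the goods are substitutes.

0.291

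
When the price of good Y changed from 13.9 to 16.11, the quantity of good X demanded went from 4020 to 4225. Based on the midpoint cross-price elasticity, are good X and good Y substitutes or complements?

substitutes

%ΔQ_x = (4225 − 4020)/[(4020+4225)/2] = 205/4122.5 ≈ 0.0497.
%ΔP_y = (16.11 − 13.9)/[(13.9+16.11)/2] ≈ 0.1473.
E_xy = 0.0497/0.1473 ≈ 0.338.
E_xy > 0, so the goods are substitutes.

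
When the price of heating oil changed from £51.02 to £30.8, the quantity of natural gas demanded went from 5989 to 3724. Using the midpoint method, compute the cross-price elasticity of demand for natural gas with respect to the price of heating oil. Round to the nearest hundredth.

%ΔQ_x = (3724 − 5989)/[(5989+3724)/2] = -2265/4856.5 ≈ -0.4664.
%ΔP_y = (30.8 − 51.02)/[(51.02+30.8)/2] ≈ -0.4943.
E_xy = -0.4664/-0.4943 ≈ 0.94.
E_xy > 0, so natural gas and heating oil are substitutes.

0.94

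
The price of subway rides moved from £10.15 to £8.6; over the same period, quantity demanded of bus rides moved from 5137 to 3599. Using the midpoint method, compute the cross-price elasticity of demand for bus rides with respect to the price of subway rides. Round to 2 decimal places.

%ΔQ_x = (3599 − 5137)/[(5137+3599)/2] = -1538/4368 ≈ -0.3521.
%ΔP_y = (8.6 − 10.15)/[(10.15+8.6)/2] ≈ -0.1653.
E_xy = -0.3521/-0.1653 ≈ 2.13.
E_xy > 0, so bus rides and subway rides are substitutes.

2.13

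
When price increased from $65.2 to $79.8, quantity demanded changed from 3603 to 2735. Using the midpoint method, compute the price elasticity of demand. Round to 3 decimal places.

%ΔQ = (2735 − 3603)/[(3603 + 2735)/2] = -868/3169 ≈ -0.2739.
%Δp = (79.8 − 65.2)/[(65.2 + 79.8)/2] = 14.6/72.5 ≈ 0.2014.
Arc elasticity E = %ΔQ/%Δp ≈ -0.2739/0.2014 ≈ -1.360.
|E| > 1: demand is elastic over this range.

-1.360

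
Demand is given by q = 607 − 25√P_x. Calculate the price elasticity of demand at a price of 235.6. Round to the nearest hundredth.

-0.86

At P_x = 235.6, q = 223.2683.
dq/dP_x = −25/(2√P_x) = −25/(2·15.3493).
Point elasticity E = (dq/dP_x)·(P_x/q) = -0.8144 × 235.6/223.2683 ≈ -0.86.
|E| < 1, so demand is inelastic at this price.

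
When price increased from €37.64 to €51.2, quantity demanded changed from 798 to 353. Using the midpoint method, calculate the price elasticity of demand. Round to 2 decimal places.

%ΔQ = (353 − 798)/[(798 + 353)/2] = -445/575.5 ≈ -0.7732.
%ΔP = (51.2 − 37.64)/[(37.64 + 51.2)/2] = 13.56/44.42 ≈ 0.3053.
Arc elasticity E = %ΔQ/%ΔP ≈ -0.7732/0.3053 ≈ -2.53.
|E| > 1: demand is elastic over this range.

-2.53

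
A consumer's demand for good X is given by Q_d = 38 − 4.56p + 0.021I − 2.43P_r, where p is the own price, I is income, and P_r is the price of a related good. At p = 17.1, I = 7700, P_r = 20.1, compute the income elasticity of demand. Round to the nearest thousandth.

2.219

At the given point, Q_d = 38 − 4.56(17.1) + 0.021(7700) − 2.43(20.1) = 38 − 77.976 + 161.7 − 48.843 = 72.881.
∂Q_d/∂I = +0.021, so E_I = 0.021·(7700/72.881) ≈ 2.219.
E_I > 1: normal good (luxury).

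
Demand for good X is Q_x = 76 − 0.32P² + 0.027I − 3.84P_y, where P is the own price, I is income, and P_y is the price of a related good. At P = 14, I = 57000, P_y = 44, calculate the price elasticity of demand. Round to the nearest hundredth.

-0.09

Q_x = 76 − 0.32(14)² + 0.027(57000) − 3.84(44) = 76 − 62.72 + 1539 − 168.96 = 1383.32.
∂Q_x/∂P = −2·0.32·P = -8.96, so E_p = -8.96·(14/1383.32) ≈ -0.09.
|E_p| < 1: demand is inelastic.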